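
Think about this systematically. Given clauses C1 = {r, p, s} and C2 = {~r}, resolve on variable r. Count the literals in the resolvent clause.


Remove r from C1 and ~r from C2.
C1 remainder: {p, s}
C2 remainder: {}
Union (resolvent): {p, s}
Resolvent has 2 literal(s).

2


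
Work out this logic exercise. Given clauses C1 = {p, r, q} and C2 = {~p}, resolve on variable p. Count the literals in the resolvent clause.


Remove p from C1 and ~p from C2.
C1 remainder: {r, q}
C2 remainder: {}
Union (resolvent): {q, r}
Resolvent has 2 literal(s).

2


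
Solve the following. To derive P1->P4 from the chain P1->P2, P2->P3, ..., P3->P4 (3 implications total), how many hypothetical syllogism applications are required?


With 3 implications in a chain connecting 4 propositions:
P1->P2, P2->P3, ..., P3->P4
Steps needed = (number of implications) - 1 = 3 - 1 = 2

2


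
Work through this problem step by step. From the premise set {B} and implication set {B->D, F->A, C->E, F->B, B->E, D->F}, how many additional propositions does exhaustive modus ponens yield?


Initial facts: {B}
Apply modus ponens to closure:
  B and B->D  =>  D
  B and B->E  =>  E
  D and D->F  =>  F
  F and F->A  =>  A
Final known: {A, B, D, E, F}
New propositions: {A, D, E, F}
Count = 4

4


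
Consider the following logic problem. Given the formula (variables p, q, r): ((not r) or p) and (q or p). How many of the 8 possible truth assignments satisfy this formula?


Evaluate all 8 assignments for p, q, r:
p=0, q=0, r=0: 0
p=0, q=0, r=1: 0
p=0, q=1, r=0: 1
p=0, q=1, r=1: 0
p=1, q=0, r=0: 1
p=1, q=0, r=1: 1
p=1, q=1, r=0: 1
p=1, q=1, r=1: 1
Satisfying count = 5

5


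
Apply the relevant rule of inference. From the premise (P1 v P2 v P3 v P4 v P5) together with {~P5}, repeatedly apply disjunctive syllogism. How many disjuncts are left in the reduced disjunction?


Original disjuncts (5): P1, P2, P3, P4, P5
Negated (eliminate): ~P5
Remaining disjuncts: P1, P2, P3, P4
Count = 5 - 1 = 4

4


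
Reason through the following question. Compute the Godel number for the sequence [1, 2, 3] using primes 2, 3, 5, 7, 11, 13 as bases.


Encode each element as an exponent of the corresponding prime:
  2^1 = 2
  3^2 = 9
  5^3 = 125
Product = 2 * 9 * 125 = 2250

2250


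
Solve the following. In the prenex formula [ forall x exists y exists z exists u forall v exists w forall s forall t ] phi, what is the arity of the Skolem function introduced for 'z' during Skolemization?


Quantifier prefix: forall x exists y exists z exists u forall v exists w forall s forall t
'z' is existentially quantified at position 3.
Universal variables preceding it: x
Skolem function arity = 1

1


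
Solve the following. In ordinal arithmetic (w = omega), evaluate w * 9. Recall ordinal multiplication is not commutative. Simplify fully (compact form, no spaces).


Compute w * 9.
Ordinal * is associative and left-distributive over +, but NOT commutative; for finite n>1, n*w = w but w*n stays w*n.
w * 9 means 9 copies of w concatenated: w*9.
Result = w*9

w*9


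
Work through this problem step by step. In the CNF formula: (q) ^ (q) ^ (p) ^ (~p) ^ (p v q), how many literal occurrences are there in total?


Counting literals in each clause:
Clause 1: 1 literal(s)
Clause 2: 1 literal(s)
Clause 3: 1 literal(s)
Clause 4: 1 literal(s)
Clause 5: 2 literal(s)
Total = 6

6


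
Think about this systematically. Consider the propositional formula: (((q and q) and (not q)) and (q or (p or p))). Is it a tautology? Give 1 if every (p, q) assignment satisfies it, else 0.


Check all 4 assignments:
p=0, q=0: 0
p=0, q=1: 0
p=1, q=0: 0
p=1, q=1: 0
Satisfying count = 0/4.
Tautology iff count = 4: no.

0


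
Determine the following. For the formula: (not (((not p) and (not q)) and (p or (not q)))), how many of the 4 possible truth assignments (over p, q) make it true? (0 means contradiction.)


Check all 4 assignments:
p=0, q=0: 0
p=0, q=1: 1
p=1, q=0: 1
p=1, q=1: 1
Count of True = 3

3


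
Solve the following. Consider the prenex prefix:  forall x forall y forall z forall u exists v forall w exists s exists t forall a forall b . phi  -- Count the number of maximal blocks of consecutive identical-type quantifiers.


Quantifier-type sequence: A A A A E A E E A A  (A=forall, E=exists)
Group into maximal same-type runs:
  Ax4 | Ex1 | Ax1 | Ex2 | Ax2
Number of blocks = 5

5


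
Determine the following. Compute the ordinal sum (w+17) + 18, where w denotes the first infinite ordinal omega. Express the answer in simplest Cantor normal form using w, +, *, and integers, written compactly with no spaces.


Compute (w+17) + 18.
Ordinal + is associative but NOT commutative; for finite n>0, n + w = w but w + n stays w+n.
By associativity: (w+17) + 18 = w + (17+18) = w+35.
Result = w+35

w+35


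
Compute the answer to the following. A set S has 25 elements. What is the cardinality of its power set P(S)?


The power set of a set with n elements has 2^n elements.
|P(S)| = 2^25 = 33554432

33554432


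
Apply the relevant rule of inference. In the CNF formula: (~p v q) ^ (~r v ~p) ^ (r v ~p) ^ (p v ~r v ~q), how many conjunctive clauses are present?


A CNF formula is a conjunction of clauses.
Clauses are separated by ^.
Counting the conjuncts: 4 clauses.

4


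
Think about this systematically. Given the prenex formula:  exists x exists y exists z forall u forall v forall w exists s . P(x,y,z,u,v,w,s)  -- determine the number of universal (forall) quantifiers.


Quantifier prefix: exists x exists y exists z forall u forall v forall w exists s
Mark each quantifier type:
  E E E U U U E
Universal count = 3, Existential count = 4
Asked for universal (forall) quantifiers: 3

3


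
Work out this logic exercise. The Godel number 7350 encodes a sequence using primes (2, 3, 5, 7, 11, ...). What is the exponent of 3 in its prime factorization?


Factorize 7350 by dividing by 3 repeatedly.
Division steps: 3 divides 7350 exactly 1 time(s).
Exponent of 3 = 1

1


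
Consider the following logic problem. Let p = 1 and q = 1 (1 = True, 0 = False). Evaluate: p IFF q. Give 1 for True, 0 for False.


p = 1, q = 1
Operation: p IFF q
Evaluate: 1 IFF 1 = 1

1


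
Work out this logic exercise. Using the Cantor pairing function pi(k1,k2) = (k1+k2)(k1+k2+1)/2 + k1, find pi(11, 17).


k1 + k2 = 28
(k1+k2)(k1+k2+1)/2 = 28 * 29 / 2 = 406
pi = 406 + 11 = 417

417


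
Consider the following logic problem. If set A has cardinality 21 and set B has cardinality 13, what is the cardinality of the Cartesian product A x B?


The Cartesian product A x B contains all ordered pairs (a, b).
|A x B| = |A| * |B| = 21 * 13 = 273

273


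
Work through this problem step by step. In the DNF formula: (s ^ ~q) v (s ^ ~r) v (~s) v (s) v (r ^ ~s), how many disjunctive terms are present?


A DNF formula is a disjunction of terms (conjunctions).
Terms are separated by v.
Counting the disjuncts: 5 terms.

5


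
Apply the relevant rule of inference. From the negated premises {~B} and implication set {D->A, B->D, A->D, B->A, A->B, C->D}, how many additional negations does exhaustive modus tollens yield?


Initial negated facts: {~B}
Apply modus tollens to closure:
  ~B and A->B  =>  ~A
  ~A and D->A  =>  ~D
  ~D and C->D  =>  ~C
Final negated: {~A, ~B, ~C, ~D}
New negations: {~A, ~C, ~D}
Count = 3

3


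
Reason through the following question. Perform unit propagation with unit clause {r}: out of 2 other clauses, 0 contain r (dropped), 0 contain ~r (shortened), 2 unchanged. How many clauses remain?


Satisfied (removed): 0
Shortened (remain): 0
Unchanged (remain): 2
Remaining = 0 + 2 = 2

2


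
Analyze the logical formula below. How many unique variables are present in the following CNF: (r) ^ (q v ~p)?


Identify each variable that appears in the formula.
Variables found: p, q, r
Count = 3

3


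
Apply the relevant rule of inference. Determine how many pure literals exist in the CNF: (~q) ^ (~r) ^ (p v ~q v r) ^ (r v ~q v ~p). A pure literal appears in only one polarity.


Check each variable for pure literal status:
p: mixed (not pure)
q: pure negative
r: mixed (not pure)
Pure literal count = 1

1


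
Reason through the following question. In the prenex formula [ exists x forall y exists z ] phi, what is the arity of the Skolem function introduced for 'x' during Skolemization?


Quantifier prefix: exists x forall y exists z
'x' is existentially quantified at position 1.
No universal quantifiers precede it.
Skolem function arity = 0 (a Skolem constant)

0


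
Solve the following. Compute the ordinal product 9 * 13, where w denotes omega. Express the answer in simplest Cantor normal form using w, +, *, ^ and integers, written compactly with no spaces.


Compute 9 * 13.
Ordinal * is associative and left-distributive over +, but NOT commutative; for finite n>1, n*w = w but w*n stays w*n.
Both finite; ordinal * agrees with natural *: 9 * 13 = 117.
Result = 117

117


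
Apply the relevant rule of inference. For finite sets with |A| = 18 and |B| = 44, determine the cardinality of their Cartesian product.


The Cartesian product A x B contains all ordered pairs (a, b).
|A x B| = |A| * |B| = 18 * 44 = 792

792


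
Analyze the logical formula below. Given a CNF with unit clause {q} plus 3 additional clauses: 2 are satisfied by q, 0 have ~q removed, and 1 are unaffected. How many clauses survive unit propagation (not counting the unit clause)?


Satisfied (removed): 2
Shortened (remain): 0
Unchanged (remain): 1
Remaining = 0 + 1 = 1

1


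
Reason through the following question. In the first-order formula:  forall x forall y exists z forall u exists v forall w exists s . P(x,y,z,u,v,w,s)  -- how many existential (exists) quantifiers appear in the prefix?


Quantifier prefix: forall x forall y exists z forall u exists v forall w exists s
Mark each quantifier type:
  U U E U E U E
Universal count = 4, Existential count = 3
Asked for existential (exists) quantifiers: 3

3


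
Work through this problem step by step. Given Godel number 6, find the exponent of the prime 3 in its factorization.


Factorize 6 by dividing by 3 repeatedly.
Division steps: 3 divides 6 exactly 1 time(s).
Exponent of 3 = 1

1


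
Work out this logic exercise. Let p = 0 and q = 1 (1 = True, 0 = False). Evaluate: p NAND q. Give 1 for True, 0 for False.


p = 0, q = 1
Operation: p NAND q
Evaluate: 0 NAND 1 = 1

1


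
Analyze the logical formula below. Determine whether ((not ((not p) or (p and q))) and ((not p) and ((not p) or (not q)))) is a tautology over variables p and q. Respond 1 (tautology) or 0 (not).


Check all 4 assignments:
p=0, q=0: 0
p=0, q=1: 0
p=1, q=0: 0
p=1, q=1: 0
Satisfying count = 0/4.
Tautology iff count = 4: no.

0


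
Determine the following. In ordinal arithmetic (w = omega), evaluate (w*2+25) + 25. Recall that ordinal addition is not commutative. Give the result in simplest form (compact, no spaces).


Compute (w*2+25) + 25.
Ordinal + is associative but NOT commutative; for finite n>0, n + w = w but w + n stays w+n.
By associativity: (w*2+25) + 25 = w*2 + (25+25) = w*2+50.
Result = w*2+50

w*2+50


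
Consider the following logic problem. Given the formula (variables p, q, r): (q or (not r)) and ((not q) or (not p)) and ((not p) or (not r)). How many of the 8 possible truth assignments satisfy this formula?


Evaluate all 8 assignments for p, q, r:
p=0, q=0, r=0: 1
p=0, q=0, r=1: 0
p=0, q=1, r=0: 1
p=0, q=1, r=1: 1
p=1, q=0, r=0: 1
p=1, q=0, r=1: 0
p=1, q=1, r=0: 0
p=1, q=1, r=1: 0
Satisfying count = 4

4


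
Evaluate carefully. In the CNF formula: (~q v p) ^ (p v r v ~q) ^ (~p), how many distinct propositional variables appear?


Identify each variable that appears in the formula.
Variables found: p, q, r
Count = 3

3


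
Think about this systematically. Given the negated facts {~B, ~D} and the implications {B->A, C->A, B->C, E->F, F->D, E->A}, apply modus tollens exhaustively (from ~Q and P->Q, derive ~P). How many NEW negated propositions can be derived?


Initial negated facts: {~B, ~D}
Apply modus tollens to closure:
  ~D and F->D  =>  ~F
  ~F and E->F  =>  ~E
Final negated: {~B, ~D, ~E, ~F}
New negations: {~E, ~F}
Count = 2

2


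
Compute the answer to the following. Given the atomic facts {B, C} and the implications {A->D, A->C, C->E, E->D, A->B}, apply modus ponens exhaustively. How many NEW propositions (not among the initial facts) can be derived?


Initial facts: {B, C}
Apply modus ponens to closure:
  C and C->E  =>  E
  E and E->D  =>  D
Final known: {B, C, D, E}
New propositions: {D, E}
Count = 2

2


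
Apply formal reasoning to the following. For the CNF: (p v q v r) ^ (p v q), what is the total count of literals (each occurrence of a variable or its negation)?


Counting literals in each clause:
Clause 1: 3 literal(s)
Clause 2: 2 literal(s)
Total = 5

5


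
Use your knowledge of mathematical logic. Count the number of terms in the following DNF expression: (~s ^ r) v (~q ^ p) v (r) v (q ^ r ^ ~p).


A DNF formula is a disjunction of terms (conjunctions).
Terms are separated by v.
Counting the disjuncts: 4 terms.

4


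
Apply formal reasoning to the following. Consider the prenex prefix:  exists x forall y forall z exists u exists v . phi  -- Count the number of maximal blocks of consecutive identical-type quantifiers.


Quantifier-type sequence: E A A E E  (A=forall, E=exists)
Group into maximal same-type runs:
  Ex1 | Ax2 | Ex2
Number of blocks = 3

3


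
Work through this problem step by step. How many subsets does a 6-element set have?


The power set of a set with n elements has 2^n elements.
|P(S)| = 2^6 = 64

64


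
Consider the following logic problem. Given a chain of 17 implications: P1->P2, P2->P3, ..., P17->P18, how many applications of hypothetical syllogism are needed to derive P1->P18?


With 17 implications in a chain connecting 18 propositions:
P1->P2, P2->P3, ..., P17->P18
Steps needed = (number of implications) - 1 = 17 - 1 = 16

16


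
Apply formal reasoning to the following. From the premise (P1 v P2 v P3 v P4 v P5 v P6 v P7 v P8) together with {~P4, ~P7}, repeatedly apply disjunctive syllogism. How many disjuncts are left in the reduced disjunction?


Original disjuncts (8): P1, P2, P3, P4, P5, P6, P7, P8
Negated (eliminate): ~P4, ~P7
Remaining disjuncts: P1, P2, P3, P5, P6, P8
Count = 8 - 2 = 6

6


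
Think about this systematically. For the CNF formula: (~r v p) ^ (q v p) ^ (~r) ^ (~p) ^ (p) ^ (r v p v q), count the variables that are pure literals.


Check each variable for pure literal status:
p: mixed (not pure)
q: pure positive
r: mixed (not pure)
Pure literal count = 1

1


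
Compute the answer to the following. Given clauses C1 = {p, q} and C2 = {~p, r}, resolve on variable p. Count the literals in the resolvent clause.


Remove p from C1 and ~p from C2.
C1 remainder: {q}
C2 remainder: {r}
Union (resolvent): {q, r}
Resolvent has 2 literal(s).

2


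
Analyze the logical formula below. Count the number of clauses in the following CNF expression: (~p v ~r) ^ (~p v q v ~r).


A CNF formula is a conjunction of clauses.
Clauses are separated by ^.
Counting the conjuncts: 2 clauses.

2


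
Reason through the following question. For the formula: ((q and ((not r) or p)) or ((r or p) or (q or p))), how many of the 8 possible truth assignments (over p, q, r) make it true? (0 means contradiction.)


Check all 8 assignments:
p=0, q=0, r=0: 0
p=0, q=0, r=1: 1
p=0, q=1, r=0: 1
p=0, q=1, r=1: 1
p=1, q=0, r=0: 1
p=1, q=0, r=1: 1
p=1, q=1, r=0: 1
p=1, q=1, r=1: 1
Count of True = 7

7


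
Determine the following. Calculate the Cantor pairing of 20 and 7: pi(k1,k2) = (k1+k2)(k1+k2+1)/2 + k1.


k1 + k2 = 27
(k1+k2)(k1+k2+1)/2 = 27 * 28 / 2 = 378
pi = 378 + 20 = 398

398


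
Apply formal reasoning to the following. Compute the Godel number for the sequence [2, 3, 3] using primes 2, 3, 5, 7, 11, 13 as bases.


Encode each element as an exponent of the corresponding prime:
  2^2 = 4
  3^3 = 27
  5^3 = 125
Product = 4 * 27 * 125 = 13500

13500


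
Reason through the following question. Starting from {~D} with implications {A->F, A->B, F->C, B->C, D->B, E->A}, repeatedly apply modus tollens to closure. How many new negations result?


Initial negated facts: {~D}
Apply modus tollens to closure:
  (no implication fires)
Final negated: {~D}
New negations: {(none)}
Count = 0

0


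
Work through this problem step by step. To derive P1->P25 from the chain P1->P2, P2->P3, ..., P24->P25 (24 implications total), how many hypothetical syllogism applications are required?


With 24 implications in a chain connecting 25 propositions:
P1->P2, P2->P3, ..., P24->P25
Steps needed = (number of implications) - 1 = 24 - 1 = 23

23


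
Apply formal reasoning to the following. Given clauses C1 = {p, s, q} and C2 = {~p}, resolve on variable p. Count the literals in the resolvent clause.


Remove p from C1 and ~p from C2.
C1 remainder: {s, q}
C2 remainder: {}
Union (resolvent): {q, s}
Resolvent has 2 literal(s).

2


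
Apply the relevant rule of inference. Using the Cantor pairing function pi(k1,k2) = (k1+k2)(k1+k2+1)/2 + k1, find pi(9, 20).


k1 + k2 = 29
(k1+k2)(k1+k2+1)/2 = 29 * 30 / 2 = 435
pi = 435 + 9 = 444

444


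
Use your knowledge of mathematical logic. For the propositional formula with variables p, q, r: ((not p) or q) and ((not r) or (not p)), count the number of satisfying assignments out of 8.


Evaluate all 8 assignments for p, q, r:
p=0, q=0, r=0: 1
p=0, q=0, r=1: 1
p=0, q=1, r=0: 1
p=0, q=1, r=1: 1
p=1, q=0, r=0: 0
p=1, q=0, r=1: 0
p=1, q=1, r=0: 1
p=1, q=1, r=1: 0
Satisfying count = 5

5


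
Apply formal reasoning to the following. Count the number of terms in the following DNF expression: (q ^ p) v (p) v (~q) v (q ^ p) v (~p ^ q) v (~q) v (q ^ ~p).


A DNF formula is a disjunction of terms (conjunctions).
Terms are separated by v.
Counting the disjuncts: 7 terms.

7


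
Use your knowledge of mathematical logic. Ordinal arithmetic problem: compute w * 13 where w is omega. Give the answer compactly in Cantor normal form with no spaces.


Compute w * 13.
Ordinal * is associative and left-distributive over +, but NOT commutative; for finite n>1, n*w = w but w*n stays w*n.
w * 13 means 13 copies of w concatenated: w*13.
Result = w*13

w*13


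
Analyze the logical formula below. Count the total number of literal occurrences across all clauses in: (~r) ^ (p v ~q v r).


Counting literals in each clause:
Clause 1: 1 literal(s)
Clause 2: 3 literal(s)
Total = 4

4


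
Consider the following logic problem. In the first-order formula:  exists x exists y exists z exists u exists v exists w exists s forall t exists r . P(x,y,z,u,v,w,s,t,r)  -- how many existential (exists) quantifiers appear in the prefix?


Quantifier prefix: exists x exists y exists z exists u exists v exists w exists s forall t exists r
Mark each quantifier type:
  E E E E E E E U E
Universal count = 1, Existential count = 8
Asked for existential (exists) quantifiers: 8

8


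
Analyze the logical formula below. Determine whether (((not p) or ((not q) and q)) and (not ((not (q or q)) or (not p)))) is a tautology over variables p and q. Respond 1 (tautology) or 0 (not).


Check all 4 assignments:
p=0, q=0: 0
p=0, q=1: 0
p=1, q=0: 0
p=1, q=1: 0
Satisfying count = 0/4.
Tautology iff count = 4: no.

0


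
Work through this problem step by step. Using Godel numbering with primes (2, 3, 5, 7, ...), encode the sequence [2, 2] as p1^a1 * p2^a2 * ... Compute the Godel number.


Encode each element as an exponent of the corresponding prime:
  2^2 = 4
  3^2 = 9
Product = 4 * 9 = 36

36


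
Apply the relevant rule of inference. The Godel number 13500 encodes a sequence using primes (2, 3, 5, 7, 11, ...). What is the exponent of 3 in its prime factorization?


Factorize 13500 by dividing by 3 repeatedly.
Division steps: 3 divides 13500 exactly 3 time(s).
Exponent of 3 = 3

3


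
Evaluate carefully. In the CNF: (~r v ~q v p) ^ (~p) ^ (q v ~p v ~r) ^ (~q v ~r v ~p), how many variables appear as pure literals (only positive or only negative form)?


Check each variable for pure literal status:
p: mixed (not pure)
q: mixed (not pure)
r: pure negative
Pure literal count = 1

1


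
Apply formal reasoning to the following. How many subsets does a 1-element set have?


The power set of a set with n elements has 2^n elements.
|P(S)| = 2^1 = 2

2


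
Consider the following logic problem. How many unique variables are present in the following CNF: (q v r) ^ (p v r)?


Identify each variable that appears in the formula.
Variables found: p, q, r
Count = 3

3


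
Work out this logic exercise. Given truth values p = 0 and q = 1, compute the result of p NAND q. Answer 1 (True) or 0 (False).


p = 0, q = 1
Operation: p NAND q
Evaluate: 0 NAND 1 = 1

1


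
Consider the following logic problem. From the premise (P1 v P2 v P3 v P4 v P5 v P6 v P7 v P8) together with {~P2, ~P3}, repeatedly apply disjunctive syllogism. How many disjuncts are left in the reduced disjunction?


Original disjuncts (8): P1, P2, P3, P4, P5, P6, P7, P8
Negated (eliminate): ~P2, ~P3
Remaining disjuncts: P1, P4, P5, P6, P7, P8
Count = 8 - 2 = 6

6


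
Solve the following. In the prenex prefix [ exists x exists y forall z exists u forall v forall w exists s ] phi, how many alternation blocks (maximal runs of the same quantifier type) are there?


Quantifier-type sequence: E E A E A A E  (A=forall, E=exists)
Group into maximal same-type runs:
  Ex2 | Ax1 | Ex1 | Ax2 | Ex1
Number of blocks = 5

5


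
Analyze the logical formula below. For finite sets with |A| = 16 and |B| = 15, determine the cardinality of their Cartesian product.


The Cartesian product A x B contains all ordered pairs (a, b).
|A x B| = |A| * |B| = 16 * 15 = 240

240


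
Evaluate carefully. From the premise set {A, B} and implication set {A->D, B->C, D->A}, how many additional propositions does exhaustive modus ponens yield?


Initial facts: {A, B}
Apply modus ponens to closure:
  A and A->D  =>  D
  B and B->C  =>  C
Final known: {A, B, C, D}
New propositions: {C, D}
Count = 2

2


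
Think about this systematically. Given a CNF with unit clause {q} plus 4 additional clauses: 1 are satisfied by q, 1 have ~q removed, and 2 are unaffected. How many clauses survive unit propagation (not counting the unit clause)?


Satisfied (removed): 1
Shortened (remain): 1
Unchanged (remain): 2
Remaining = 1 + 2 = 3

3


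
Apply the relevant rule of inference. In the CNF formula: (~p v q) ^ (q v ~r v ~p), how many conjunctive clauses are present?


A CNF formula is a conjunction of clauses.
Clauses are separated by ^.
Counting the conjuncts: 2 clauses.

2


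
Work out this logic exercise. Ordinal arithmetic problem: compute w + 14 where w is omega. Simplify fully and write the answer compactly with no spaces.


Compute w + 14.
Ordinal + is associative but NOT commutative; for finite n>0, n + w = w but w + n stays w+n.
w + 14 is already in normal form (a successor ordinal beyond w).
Result = w+14

w+14


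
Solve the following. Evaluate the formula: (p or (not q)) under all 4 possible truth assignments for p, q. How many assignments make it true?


Check all 4 assignments:
p=0, q=0: 1
p=0, q=1: 0
p=1, q=0: 1
p=1, q=1: 1
Count of True = 3

3


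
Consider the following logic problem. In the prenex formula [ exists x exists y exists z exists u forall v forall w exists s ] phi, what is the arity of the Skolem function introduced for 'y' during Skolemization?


Quantifier prefix: exists x exists y exists z exists u forall v forall w exists s
'y' is existentially quantified at position 2.
No universal quantifiers precede it.
Skolem function arity = 0 (a Skolem constant)

0


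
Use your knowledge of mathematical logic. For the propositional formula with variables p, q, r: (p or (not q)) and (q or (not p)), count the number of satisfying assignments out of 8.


Evaluate all 8 assignments for p, q, r:
p=0, q=0, r=0: 1
p=0, q=0, r=1: 1
p=0, q=1, r=0: 0
p=0, q=1, r=1: 0
p=1, q=0, r=0: 0
p=1, q=0, r=1: 0
p=1, q=1, r=0: 1
p=1, q=1, r=1: 1
Satisfying count = 4

4


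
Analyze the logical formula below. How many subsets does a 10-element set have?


The power set of a set with n elements has 2^n elements.
|P(S)| = 2^10 = 1024

1024


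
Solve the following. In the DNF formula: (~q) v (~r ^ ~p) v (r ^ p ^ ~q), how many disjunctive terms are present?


A DNF formula is a disjunction of terms (conjunctions).
Terms are separated by v.
Counting the disjuncts: 3 terms.

3


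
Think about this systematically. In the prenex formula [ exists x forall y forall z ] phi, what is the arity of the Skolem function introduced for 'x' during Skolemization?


Quantifier prefix: exists x forall y forall z
'x' is existentially quantified at position 1.
No universal quantifiers precede it.
Skolem function arity = 0 (a Skolem constant)

0


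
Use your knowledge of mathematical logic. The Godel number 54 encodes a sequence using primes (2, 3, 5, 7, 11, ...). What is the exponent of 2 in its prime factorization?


Factorize 54 by dividing by 2 repeatedly.
Division steps: 2 divides 54 exactly 1 time(s).
Exponent of 2 = 1

1


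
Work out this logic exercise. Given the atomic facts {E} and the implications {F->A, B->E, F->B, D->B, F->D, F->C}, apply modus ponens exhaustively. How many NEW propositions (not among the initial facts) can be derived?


Initial facts: {E}
Apply modus ponens to closure:
  (no implication fires)
Final known: {E}
New propositions: {(none)}
Count = 0

0


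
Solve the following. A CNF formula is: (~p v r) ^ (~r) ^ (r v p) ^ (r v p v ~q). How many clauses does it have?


A CNF formula is a conjunction of clauses.
Clauses are separated by ^.
Counting the conjuncts: 4 clauses.

4


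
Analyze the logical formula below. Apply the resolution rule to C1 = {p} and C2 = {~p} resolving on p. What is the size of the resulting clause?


Remove p from C1 and ~p from C2.
C1 remainder: {}
C2 remainder: {}
Union (resolvent): {} (empty clause)
Resolvent has 0 literal(s).

0


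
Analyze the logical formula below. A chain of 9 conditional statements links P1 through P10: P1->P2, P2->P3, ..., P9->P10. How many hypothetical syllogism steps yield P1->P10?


With 9 implications in a chain connecting 10 propositions:
P1->P2, P2->P3, ..., P9->P10
Steps needed = (number of implications) - 1 = 9 - 1 = 8

8


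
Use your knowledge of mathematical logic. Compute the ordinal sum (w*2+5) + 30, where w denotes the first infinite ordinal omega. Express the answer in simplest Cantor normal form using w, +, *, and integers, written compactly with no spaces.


Compute (w*2+5) + 30.
Ordinal + is associative but NOT commutative; for finite n>0, n + w = w but w + n stays w+n.
By associativity: (w*2+5) + 30 = w*2 + (5+30) = w*2+35.
Result = w*2+35

w*2+35


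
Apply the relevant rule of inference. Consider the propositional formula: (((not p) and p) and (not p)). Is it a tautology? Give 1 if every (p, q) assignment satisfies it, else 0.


Check all 4 assignments:
p=0, q=0: 0
p=0, q=1: 0
p=1, q=0: 0
p=1, q=1: 0
Satisfying count = 0/4.
Tautology iff count = 4: no.

0


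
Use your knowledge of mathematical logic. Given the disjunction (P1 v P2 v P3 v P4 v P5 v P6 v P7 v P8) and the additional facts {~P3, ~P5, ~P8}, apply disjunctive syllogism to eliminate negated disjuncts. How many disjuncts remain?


Original disjuncts (8): P1, P2, P3, P4, P5, P6, P7, P8
Negated (eliminate): ~P3, ~P5, ~P8
Remaining disjuncts: P1, P2, P4, P6, P7
Count = 8 - 3 = 5

5


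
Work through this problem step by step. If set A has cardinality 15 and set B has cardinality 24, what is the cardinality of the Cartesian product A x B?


The Cartesian product A x B contains all ordered pairs (a, b).
|A x B| = |A| * |B| = 15 * 24 = 360

360


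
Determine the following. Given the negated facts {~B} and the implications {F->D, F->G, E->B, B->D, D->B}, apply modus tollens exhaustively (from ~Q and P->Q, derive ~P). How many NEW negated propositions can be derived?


Initial negated facts: {~B}
Apply modus tollens to closure:
  ~B and E->B  =>  ~E
  ~B and D->B  =>  ~D
  ~D and F->D  =>  ~F
Final negated: {~B, ~D, ~E, ~F}
New negations: {~D, ~E, ~F}
Count = 3

3


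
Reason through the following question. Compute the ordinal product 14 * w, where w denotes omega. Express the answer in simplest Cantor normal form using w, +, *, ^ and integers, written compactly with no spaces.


Compute 14 * w.
Ordinal * is associative and left-distributive over +, but NOT commutative; for finite n>1, n*w = w but w*n stays w*n.
For finite n>0, n * w = sup{n*k : k<w} = w. So 14 * w = w.
Result = w

w


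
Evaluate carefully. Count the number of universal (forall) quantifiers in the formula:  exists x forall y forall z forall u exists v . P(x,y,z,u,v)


Quantifier prefix: exists x forall y forall z forall u exists v
Mark each quantifier type:
  E U U U E
Universal count = 3, Existential count = 2
Asked for universal (forall) quantifiers: 3

3


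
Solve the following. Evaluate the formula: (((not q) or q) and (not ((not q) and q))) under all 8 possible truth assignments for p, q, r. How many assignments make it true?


Check all 8 assignments:
p=0, q=0, r=0: 1
p=0, q=0, r=1: 1
p=0, q=1, r=0: 1
p=0, q=1, r=1: 1
p=1, q=0, r=0: 1
p=1, q=0, r=1: 1
p=1, q=1, r=0: 1
p=1, q=1, r=1: 1
Count of True = 8

8


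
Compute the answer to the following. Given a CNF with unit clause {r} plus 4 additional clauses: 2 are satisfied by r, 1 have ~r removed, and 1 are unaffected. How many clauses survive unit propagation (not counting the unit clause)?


Satisfied (removed): 2
Shortened (remain): 1
Unchanged (remain): 1
Remaining = 1 + 1 = 2

2


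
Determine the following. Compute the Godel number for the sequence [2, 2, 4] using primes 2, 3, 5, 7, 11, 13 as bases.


Encode each element as an exponent of the corresponding prime:
  2^2 = 4
  3^2 = 9
  5^4 = 625
Product = 4 * 9 * 625 = 22500

22500


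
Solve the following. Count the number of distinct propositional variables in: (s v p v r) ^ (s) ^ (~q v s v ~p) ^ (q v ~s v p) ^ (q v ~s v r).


Identify each variable that appears in the formula.
Variables found: p, q, r, s
Count = 4

4


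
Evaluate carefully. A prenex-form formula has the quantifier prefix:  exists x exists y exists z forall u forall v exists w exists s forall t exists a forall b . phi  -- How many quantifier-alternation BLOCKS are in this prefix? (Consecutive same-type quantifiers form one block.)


Quantifier-type sequence: E E E A A E E A E A  (A=forall, E=exists)
Group into maximal same-type runs:
  Ex3 | Ax2 | Ex2 | Ax1 | Ex1 | Ax1
Number of blocks = 6

6


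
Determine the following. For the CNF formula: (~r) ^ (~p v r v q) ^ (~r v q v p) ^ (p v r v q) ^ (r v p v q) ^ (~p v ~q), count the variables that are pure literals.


Check each variable for pure literal status:
p: mixed (not pure)
q: mixed (not pure)
r: mixed (not pure)
Pure literal count = 0

0


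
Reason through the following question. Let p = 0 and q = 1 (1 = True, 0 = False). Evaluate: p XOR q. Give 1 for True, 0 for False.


p = 0, q = 1
Operation: p XOR q
Evaluate: 0 XOR 1 = 1

1


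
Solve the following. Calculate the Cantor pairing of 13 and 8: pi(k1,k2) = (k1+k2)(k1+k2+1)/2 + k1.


k1 + k2 = 21
(k1+k2)(k1+k2+1)/2 = 21 * 22 / 2 = 231
pi = 231 + 13 = 244

244


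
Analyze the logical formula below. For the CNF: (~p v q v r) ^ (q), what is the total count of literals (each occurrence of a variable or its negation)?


Counting literals in each clause:
Clause 1: 3 literal(s)
Clause 2: 1 literal(s)
Total = 4

4


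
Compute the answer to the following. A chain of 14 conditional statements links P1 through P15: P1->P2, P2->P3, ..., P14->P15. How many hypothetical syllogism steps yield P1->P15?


With 14 implications in a chain connecting 15 propositions:
P1->P2, P2->P3, ..., P14->P15
Steps needed = (number of implications) - 1 = 14 - 1 = 13

13


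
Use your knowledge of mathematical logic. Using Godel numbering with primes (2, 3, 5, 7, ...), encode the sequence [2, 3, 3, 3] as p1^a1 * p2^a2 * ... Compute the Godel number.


Encode each element as an exponent of the corresponding prime:
  2^2 = 4
  3^3 = 27
  5^3 = 125
  7^3 = 343
Product = 4 * 27 * 125 * 343 = 4630500

4630500


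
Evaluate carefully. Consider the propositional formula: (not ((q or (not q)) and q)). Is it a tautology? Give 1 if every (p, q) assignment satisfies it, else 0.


Check all 4 assignments:
p=0, q=0: 1
p=0, q=1: 0
p=1, q=0: 1
p=1, q=1: 0
Satisfying count = 2/4.
Tautology iff count = 4: no.

0


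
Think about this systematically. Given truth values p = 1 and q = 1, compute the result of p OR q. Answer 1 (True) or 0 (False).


p = 1, q = 1
Operation: p OR q
Evaluate: 1 OR 1 = 1

1


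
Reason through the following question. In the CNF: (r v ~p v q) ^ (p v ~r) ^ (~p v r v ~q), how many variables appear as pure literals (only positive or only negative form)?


Check each variable for pure literal status:
p: mixed (not pure)
q: mixed (not pure)
r: mixed (not pure)
Pure literal count = 0

0


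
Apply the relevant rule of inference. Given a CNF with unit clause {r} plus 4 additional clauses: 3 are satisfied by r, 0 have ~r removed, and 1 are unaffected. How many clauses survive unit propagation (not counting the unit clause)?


Satisfied (removed): 3
Shortened (remain): 0
Unchanged (remain): 1
Remaining = 0 + 1 = 1

1


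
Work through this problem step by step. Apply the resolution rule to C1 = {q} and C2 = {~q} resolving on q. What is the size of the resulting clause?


Remove q from C1 and ~q from C2.
C1 remainder: {}
C2 remainder: {}
Union (resolvent): {} (empty clause)
Resolvent has 0 literal(s).

0


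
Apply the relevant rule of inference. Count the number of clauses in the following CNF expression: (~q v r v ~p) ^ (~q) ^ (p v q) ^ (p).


A CNF formula is a conjunction of clauses.
Clauses are separated by ^.
Counting the conjuncts: 4 clauses.

4


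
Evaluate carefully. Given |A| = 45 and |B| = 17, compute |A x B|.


The Cartesian product A x B contains all ordered pairs (a, b).
|A x B| = |A| * |B| = 45 * 17 = 765

765


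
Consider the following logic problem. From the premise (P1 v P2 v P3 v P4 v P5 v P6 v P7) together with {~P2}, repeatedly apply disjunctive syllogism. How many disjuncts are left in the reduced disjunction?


Original disjuncts (7): P1, P2, P3, P4, P5, P6, P7
Negated (eliminate): ~P2
Remaining disjuncts: P1, P3, P4, P5, P6, P7
Count = 7 - 1 = 6

6


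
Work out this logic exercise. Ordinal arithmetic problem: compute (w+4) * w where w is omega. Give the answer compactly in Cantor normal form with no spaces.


Compute (w+4) * w.
Ordinal * is associative and left-distributive over +, but NOT commutative; for finite n>1, n*w = w but w*n stays w*n.
(w+4) * w = sup{(w+4)*k : k<w} = sup{w*k+4} = w^2 (the +4 tail is absorbed in the limit).
Result = w^2

w^2


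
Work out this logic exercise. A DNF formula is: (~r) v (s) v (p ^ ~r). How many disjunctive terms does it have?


A DNF formula is a disjunction of terms (conjunctions).
Terms are separated by v.
Counting the disjuncts: 3 terms.

3


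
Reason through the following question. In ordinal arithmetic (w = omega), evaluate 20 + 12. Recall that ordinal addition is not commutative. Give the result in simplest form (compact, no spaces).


Compute 20 + 12.
Ordinal + is associative but NOT commutative; for finite n>0, n + w = w but w + n stays w+n.
Both operands finite; ordinal + agrees with natural +: 20 + 12 = 32.
Result = 32

32


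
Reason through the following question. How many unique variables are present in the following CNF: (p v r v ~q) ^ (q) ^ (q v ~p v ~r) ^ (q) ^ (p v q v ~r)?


Identify each variable that appears in the formula.
Variables found: p, q, r
Count = 3

3


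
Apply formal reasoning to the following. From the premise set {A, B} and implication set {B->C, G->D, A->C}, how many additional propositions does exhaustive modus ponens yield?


Initial facts: {A, B}
Apply modus ponens to closure:
  B and B->C  =>  C
Final known: {A, B, C}
New propositions: {C}
Count = 1

1


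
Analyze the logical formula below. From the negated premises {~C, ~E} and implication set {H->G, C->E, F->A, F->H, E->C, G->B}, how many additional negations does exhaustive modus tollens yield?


Initial negated facts: {~C, ~E}
Apply modus tollens to closure:
  (no implication fires)
Final negated: {~C, ~E}
New negations: {(none)}
Count = 0

0


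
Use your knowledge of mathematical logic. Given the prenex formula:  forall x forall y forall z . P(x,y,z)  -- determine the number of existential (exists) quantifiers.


Quantifier prefix: forall x forall y forall z
Mark each quantifier type:
  U U U
Universal count = 3, Existential count = 0
Asked for existential (exists) quantifiers: 0

0


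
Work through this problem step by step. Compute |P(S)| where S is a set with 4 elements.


The power set of a set with n elements has 2^n elements.
|P(S)| = 2^4 = 16

16


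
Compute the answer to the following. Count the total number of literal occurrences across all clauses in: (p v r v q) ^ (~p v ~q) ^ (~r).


Counting literals in each clause:
Clause 1: 3 literal(s)
Clause 2: 2 literal(s)
Clause 3: 1 literal(s)
Total = 6

6


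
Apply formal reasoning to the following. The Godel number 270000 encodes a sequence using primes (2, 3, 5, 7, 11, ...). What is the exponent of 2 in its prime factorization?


Factorize 270000 by dividing by 2 repeatedly.
Division steps: 2 divides 270000 exactly 4 time(s).
Exponent of 2 = 4

4


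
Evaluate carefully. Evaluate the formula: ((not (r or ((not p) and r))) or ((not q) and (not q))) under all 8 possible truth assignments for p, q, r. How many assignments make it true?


Check all 8 assignments:
p=0, q=0, r=0: 1
p=0, q=0, r=1: 1
p=0, q=1, r=0: 1
p=0, q=1, r=1: 0
p=1, q=0, r=0: 1
p=1, q=0, r=1: 1
p=1, q=1, r=0: 1
p=1, q=1, r=1: 0
Count of True = 6

6


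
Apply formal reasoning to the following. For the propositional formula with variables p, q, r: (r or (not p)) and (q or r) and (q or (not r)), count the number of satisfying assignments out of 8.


Evaluate all 8 assignments for p, q, r:
p=0, q=0, r=0: 0
p=0, q=0, r=1: 0
p=0, q=1, r=0: 1
p=0, q=1, r=1: 1
p=1, q=0, r=0: 0
p=1, q=0, r=1: 0
p=1, q=1, r=0: 0
p=1, q=1, r=1: 1
Satisfying count = 3

3


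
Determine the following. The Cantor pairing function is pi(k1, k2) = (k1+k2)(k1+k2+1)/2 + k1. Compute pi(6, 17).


k1 + k2 = 23
(k1+k2)(k1+k2+1)/2 = 23 * 24 / 2 = 276
pi = 276 + 6 = 282

282


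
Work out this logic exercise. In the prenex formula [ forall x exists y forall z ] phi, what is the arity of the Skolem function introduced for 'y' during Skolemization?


Quantifier prefix: forall x exists y forall z
'y' is existentially quantified at position 2.
Universal variables preceding it: x
Skolem function arity = 1

1


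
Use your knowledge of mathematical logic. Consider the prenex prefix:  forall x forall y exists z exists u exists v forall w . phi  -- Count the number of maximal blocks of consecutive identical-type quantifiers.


Quantifier-type sequence: A A E E E A  (A=forall, E=exists)
Group into maximal same-type runs:
  Ax2 | Ex3 | Ax1
Number of blocks = 3

3


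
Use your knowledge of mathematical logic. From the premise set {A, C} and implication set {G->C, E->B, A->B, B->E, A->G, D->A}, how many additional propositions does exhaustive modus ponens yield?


Initial facts: {A, C}
Apply modus ponens to closure:
  A and A->B  =>  B
  B and B->E  =>  E
  A and A->G  =>  G
Final known: {A, B, C, E, G}
New propositions: {B, E, G}
Count = 3

3
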